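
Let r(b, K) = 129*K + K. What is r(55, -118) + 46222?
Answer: 30882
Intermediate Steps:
r(b, K) = 130*K
r(55, -118) + 46222 = 130*(-118) + 46222 = -15340 + 46222 = 30882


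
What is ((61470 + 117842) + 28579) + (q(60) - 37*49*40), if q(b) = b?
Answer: 135431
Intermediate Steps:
((61470 + 117842) + 28579) + (q(60) - 37*49*40) = ((61470 + 117842) + 28579) + (60 - 37*49*40) = (179312 + 28579) + (60 - 1813*40) = 207891 + (60 - 72520) = 207891 - 72460 = 135431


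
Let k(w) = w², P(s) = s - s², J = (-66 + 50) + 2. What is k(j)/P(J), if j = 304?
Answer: -46208/105 ≈ -440.08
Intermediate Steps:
J = -14 (J = -16 + 2 = -14)
k(j)/P(J) = 304²/((-14*(1 - 1*(-14)))) = 92416/((-14*(1 + 14))) = 92416/((-14*15)) = 92416/(-210) = 92416*(-1/210) = -46208/105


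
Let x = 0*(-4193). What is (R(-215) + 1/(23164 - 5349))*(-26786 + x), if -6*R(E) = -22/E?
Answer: 1046368304/2298135 ≈ 455.31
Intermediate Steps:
R(E) = 11/(3*E) (R(E) = -(-11)/(3*E) = 11/(3*E))
x = 0
(R(-215) + 1/(23164 - 5349))*(-26786 + x) = ((11/3)/(-215) + 1/(23164 - 5349))*(-26786 + 0) = ((11/3)*(-1/215) + 1/17815)*(-26786) = (-11/645 + 1/17815)*(-26786) = -39064/2298135*(-26786) = 1046368304/2298135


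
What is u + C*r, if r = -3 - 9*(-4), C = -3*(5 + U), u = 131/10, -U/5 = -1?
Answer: -9769/10 ≈ -976.90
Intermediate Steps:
U = 5 (U = -5*(-1) = 5)
u = 131/10 (u = 131*(⅒) = 131/10 ≈ 13.100)
C = -30 (C = -3*(5 + 5) = -3*10 = -30)
r = 33 (r = -3 - 1*(-36) = -3 + 36 = 33)
u + C*r = 131/10 - 30*33 = 131/10 - 990 = -9769/10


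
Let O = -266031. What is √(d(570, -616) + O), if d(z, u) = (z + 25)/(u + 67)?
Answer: I*√8909148454/183 ≈ 515.78*I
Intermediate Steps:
d(z, u) = (25 + z)/(67 + u)
√(d(570, -616) + O) = √((25 + 570)/(67 - 616) - 266031) = √(595/(-549) - 266031) = √(-1/549*595 - 266031) = √(-595/549 - 266031) = √(-146051614/549) = I*√8909148454/183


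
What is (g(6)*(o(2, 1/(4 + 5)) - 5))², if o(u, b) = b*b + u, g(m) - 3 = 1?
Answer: 937024/6561 ≈ 142.82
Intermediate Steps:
g(m) = 4 (g(m) = 3 + 1 = 4)
o(u, b) = u + b² (o(u, b) = b² + u = u + b²)
(g(6)*(o(2, 1/(4 + 5)) - 5))² = (4*((2 + (1/(4 + 5))²) - 5))² = (4*((2 + (1/9)²) - 5))² = (4*((2 + (⅑)²) - 5))² = (4*((2 + 1/81) - 5))² = (4*(163/81 - 5))² = (4*(-242/81))² = (-968/81)² = 937024/6561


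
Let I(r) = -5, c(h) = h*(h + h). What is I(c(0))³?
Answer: -125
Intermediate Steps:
c(h) = 2*h² (c(h) = h*(2*h) = 2*h²)
I(c(0))³ = (-5)³ = -125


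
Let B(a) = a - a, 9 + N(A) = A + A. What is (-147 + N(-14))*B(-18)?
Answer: 0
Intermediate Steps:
N(A) = -9 + 2*A (N(A) = -9 + (A + A) = -9 + 2*A)
B(a) = 0
(-147 + N(-14))*B(-18) = (-147 + (-9 + 2*(-14)))*0 = (-147 + (-9 - 28))*0 = (-147 - 37)*0 = -184*0 = 0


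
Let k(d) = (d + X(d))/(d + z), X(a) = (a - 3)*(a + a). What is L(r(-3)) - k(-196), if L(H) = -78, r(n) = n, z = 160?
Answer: 18751/9 ≈ 2083.4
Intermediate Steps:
X(a) = 2*a*(-3 + a) (X(a) = (-3 + a)*(2*a) = 2*a*(-3 + a))
k(d) = (d + 2*d*(-3 + d))/(160 + d) (k(d) = (d + 2*d*(-3 + d))/(d + 160) = (d + 2*d*(-3 + d))/(160 + d))
L(r(-3)) - k(-196) = -78 - (-196)*(-5 + 2*(-196))/(160 - 196) = -78 - (-196)*(-5 - 392)/(-36) = -78 - (-196)*(-1)*(-397)/36 = -78 - 1*(-19453/9) = -78 + 19453/9 = 18751/9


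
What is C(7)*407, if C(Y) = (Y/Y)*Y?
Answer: 2849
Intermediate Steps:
C(Y) = Y (C(Y) = 1*Y = Y)
C(7)*407 = 7*407 = 2849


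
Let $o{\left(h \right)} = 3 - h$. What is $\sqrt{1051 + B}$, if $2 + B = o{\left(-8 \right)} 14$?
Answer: $\sqrt{1203} \approx 34.684$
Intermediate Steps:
$B = 152$ ($B = -2 + \left(3 - -8\right) 14 = -2 + \left(3 + 8\right) 14 = -2 + 11 \cdot 14 = -2 + 154 = 152$)
$\sqrt{1051 + B} = \sqrt{1051 + 152} = \sqrt{1203}$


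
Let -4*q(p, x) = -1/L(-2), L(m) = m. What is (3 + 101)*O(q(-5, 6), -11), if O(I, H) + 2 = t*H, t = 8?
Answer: -9360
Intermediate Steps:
q(p, x) = -1/8 (q(p, x) = -(-1)/(4*(-2)) = -(-1)*(-1)/(4*2) = -1/4*1/2 = -1/8)
O(I, H) = -2 + 8*H
(3 + 101)*O(q(-5, 6), -11) = (3 + 101)*(-2 + 8*(-11)) = 104*(-2 - 88) = 104*(-90) = -9360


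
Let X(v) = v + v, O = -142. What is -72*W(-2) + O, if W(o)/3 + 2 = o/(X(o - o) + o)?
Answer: 74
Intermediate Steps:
X(v) = 2*v
W(o) = -3 (W(o) = -6 + 3*(o/(2*(o - o) + o)) = -6 + 3*(o/(2*0 + o)) = -6 + 3*(o/(0 + o)) = -6 + 3*(o/o) = -6 + 3*1 = -6 + 3 = -3)
-72*W(-2) + O = -72*(-3) - 142 = 216 - 142 = 74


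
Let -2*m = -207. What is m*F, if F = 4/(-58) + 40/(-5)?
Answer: -24219/29 ≈ -835.14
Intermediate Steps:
m = 207/2 (m = -1/2*(-207) = 207/2 ≈ 103.50)
F = -234/29 (F = 4*(-1/58) + 40*(-1/5) = -2/29 - 8 = -234/29 ≈ -8.0690)
m*F = (207/2)*(-234/29) = -24219/29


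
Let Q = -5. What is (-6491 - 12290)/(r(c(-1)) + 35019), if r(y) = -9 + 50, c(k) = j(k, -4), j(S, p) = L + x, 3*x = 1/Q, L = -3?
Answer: -18781/35060 ≈ -0.53568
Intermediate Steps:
x = -1/15 (x = (⅓)/(-5) = (⅓)*(-⅕) = -1/15 ≈ -0.066667)
j(S, p) = -46/15 (j(S, p) = -3 - 1/15 = -46/15)
c(k) = -46/15
r(y) = 41
(-6491 - 12290)/(r(c(-1)) + 35019) = (-6491 - 12290)/(41 + 35019) = -18781/35060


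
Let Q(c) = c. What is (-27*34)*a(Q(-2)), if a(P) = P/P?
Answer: -918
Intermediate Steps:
a(P) = 1
(-27*34)*a(Q(-2)) = -27*34*1 = -918*1 = -918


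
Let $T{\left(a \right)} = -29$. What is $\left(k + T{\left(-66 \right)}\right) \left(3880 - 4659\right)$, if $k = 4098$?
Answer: $-3169751$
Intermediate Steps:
$\left(k + T{\left(-66 \right)}\right) \left(3880 - 4659\right) = \left(4098 - 29\right) \left(3880 - 4659\right) = 4069 \left(-779\right) = -3169751$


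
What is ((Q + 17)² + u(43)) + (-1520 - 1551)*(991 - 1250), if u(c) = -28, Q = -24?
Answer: 795410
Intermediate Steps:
((Q + 17)² + u(43)) + (-1520 - 1551)*(991 - 1250) = ((-24 + 17)² - 28) + (-1520 - 1551)*(991 - 1250) = ((-7)² - 28) - 3071*(-259) = (49 - 28) + 795389 = 21 + 795389 = 795410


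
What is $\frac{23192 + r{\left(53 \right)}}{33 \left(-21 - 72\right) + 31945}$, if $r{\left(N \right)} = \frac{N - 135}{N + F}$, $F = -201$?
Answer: $\frac{1716249}{2136824} \approx 0.80318$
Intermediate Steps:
$r{\left(N \right)} = \frac{-135 + N}{-201 + N}$ ($r{\left(N \right)} = \frac{N - 135}{N - 201} = \frac{-135 + N}{-201 + N}$)
$\frac{23192 + r{\left(53 \right)}}{33 \left(-21 - 72\right) + 31945} = \frac{23192 + \frac{-135 + 53}{-201 + 53}}{33 \left(-21 - 72\right) + 31945} = \frac{23192 + \frac{1}{-148} \left(-82\right)}{33 \left(-93\right) + 31945} = \frac{23192 - - \frac{41}{74}}{-3069 + 31945} = \frac{23192 + \frac{41}{74}}{28876} = \frac{1716249}{74} \cdot \frac{1}{28876} = \frac{1716249}{2136824}$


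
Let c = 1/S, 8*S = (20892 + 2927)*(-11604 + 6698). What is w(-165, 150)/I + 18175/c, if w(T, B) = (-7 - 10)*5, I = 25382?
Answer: -13476941284512645/50764 ≈ -2.6548e+11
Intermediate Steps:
w(T, B) = -85 (w(T, B) = -17*5 = -85)
S = -58428007/4 (S = ((20892 + 2927)*(-11604 + 6698))/8 = (23819*(-4906))/8 = (1/8)*(-116856014) = -58428007/4 ≈ -1.4607e+7)
c = -4/58428007 (c = 1/(-58428007/4) = -4/58428007 ≈ -6.8460e-8)
w(-165, 150)/I + 18175/c = -85/25382 + 18175/(-4/58428007) = -85*1/25382 + 18175*(-58428007/4) = -85/25382 - 1061929027225/4 = -13476941284512645/50764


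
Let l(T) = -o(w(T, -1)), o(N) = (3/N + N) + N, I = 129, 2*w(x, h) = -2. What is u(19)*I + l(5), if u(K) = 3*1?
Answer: 392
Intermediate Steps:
w(x, h) = -1 (w(x, h) = (½)*(-2) = -1)
u(K) = 3
o(N) = 2*N + 3/N (o(N) = (N + 3/N) + N = 2*N + 3/N)
l(T) = 5 (l(T) = -(2*(-1) + 3/(-1)) = -(-2 + 3*(-1)) = -(-2 - 3) = -1*(-5) = 5)
u(19)*I + l(5) = 3*129 + 5 = 387 + 5 = 392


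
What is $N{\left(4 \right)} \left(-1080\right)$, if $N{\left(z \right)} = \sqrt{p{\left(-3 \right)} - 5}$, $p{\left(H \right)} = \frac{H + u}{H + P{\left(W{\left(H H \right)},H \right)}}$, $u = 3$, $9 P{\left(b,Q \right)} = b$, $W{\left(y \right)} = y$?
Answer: $- 1080 i \sqrt{5} \approx - 2415.0 i$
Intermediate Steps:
$P{\left(b,Q \right)} = \frac{b}{9}$
$p{\left(H \right)} = \frac{3 + H}{H + \frac{H^{2}}{9}}$ ($p{\left(H \right)} = \frac{H + 3}{H + \frac{H H}{9}} = \frac{3 + H}{H + \frac{H^{2}}{9}}$)
$N{\left(z \right)} = i \sqrt{5}$ ($N{\left(z \right)} = \sqrt{\frac{9 \left(3 - 3\right)}{\left(-3\right) \left(9 - 3\right)} - 5} = \sqrt{9 \left(- \frac{1}{3}\right) \frac{1}{6} \cdot 0 - 5} = \sqrt{0 - 5} = \sqrt{-5} = i \sqrt{5}$)
$N{\left(4 \right)} \left(-1080\right) = i \sqrt{5} \left(-1080\right) = - 1080 i \sqrt{5}$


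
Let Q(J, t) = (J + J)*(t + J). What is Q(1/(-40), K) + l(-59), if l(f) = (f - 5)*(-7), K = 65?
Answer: 355801/800 ≈ 444.75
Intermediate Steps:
l(f) = 35 - 7*f (l(f) = (-5 + f)*(-7) = 35 - 7*f)
Q(J, t) = 2*J*(J + t) (Q(J, t) = (2*J)*(J + t) = 2*J*(J + t))
Q(1/(-40), K) + l(-59) = 2*(1/(-40) + 65)/(-40) + (35 - 7*(-59)) = 2*(-1/40)*(-1/40 + 65) + (35 + 413) = 2*(-1/40)*(2599/40) + 448 = -2599/800 + 448 = 355801/800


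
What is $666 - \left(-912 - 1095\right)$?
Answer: $2673$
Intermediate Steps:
$666 - \left(-912 - 1095\right) = 666 - -2007 = 666 + 2007 = 2673$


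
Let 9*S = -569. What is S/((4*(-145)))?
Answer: 569/5220 ≈ 0.10900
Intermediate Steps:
S = -569/9 (S = (1/9)*(-569) = -569/9 ≈ -63.222)
S/((4*(-145))) = -569/(9*(4*(-145))) = -569/9/(-580) = -569/9*(-1/580) = 569/5220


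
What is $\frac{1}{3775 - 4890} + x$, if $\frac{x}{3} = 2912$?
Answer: $\frac{9740639}{1115} \approx 8736.0$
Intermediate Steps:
$x = 8736$ ($x = 3 \cdot 2912 = 8736$)
$\frac{1}{3775 - 4890} + x = \frac{1}{3775 - 4890} + 8736 = \frac{1}{-1115} + 8736 = - \frac{1}{1115} + 8736 = \frac{9740639}{1115}$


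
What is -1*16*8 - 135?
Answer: -263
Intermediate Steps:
-1*16*8 - 135 = -16*8 - 135 = -128 - 135 = -263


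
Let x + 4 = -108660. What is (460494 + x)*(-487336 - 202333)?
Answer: -242646244270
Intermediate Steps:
x = -108664 (x = -4 - 108660 = -108664)
(460494 + x)*(-487336 - 202333) = (460494 - 108664)*(-487336 - 202333) = 351830*(-689669) = -242646244270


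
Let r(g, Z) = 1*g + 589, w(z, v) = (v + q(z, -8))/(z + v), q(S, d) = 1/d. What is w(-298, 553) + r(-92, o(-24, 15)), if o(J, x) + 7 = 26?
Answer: 1018303/2040 ≈ 499.17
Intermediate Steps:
o(J, x) = 19 (o(J, x) = -7 + 26 = 19)
w(z, v) = (-1/8 + v)/(v + z) (w(z, v) = (v + 1/(-8))/(z + v) = (v - 1/8)/(v + z) = (-1/8 + v)/(v + z))
r(g, Z) = 589 + g (r(g, Z) = g + 589 = 589 + g)
w(-298, 553) + r(-92, o(-24, 15)) = (-1/8 + 553)/(553 - 298) + (589 - 92) = (4423/8)/255 + 497 = (1/255)*(4423/8) + 497 = 4423/2040 + 497 = 1018303/2040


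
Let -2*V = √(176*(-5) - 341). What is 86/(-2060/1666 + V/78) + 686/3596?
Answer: 49*(5831*√1221 + 408948696*I)/(1798*(-160680*I + 833*√1221)) ≈ -67.151 + 12.199*I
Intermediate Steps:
V = -I*√1221/2 (V = -√(176*(-5) - 341)/2 = -√(-880 - 341)/2 = -I*√1221/2 ≈ -17.471*I)
86/(-2060/1666 + V/78) + 686/3596 = 86/(-2060/1666 - I*√1221/2/78) + 686/3596 = 86/(-2060*1/1666 - I*√1221/2*(1/78)) + 686*(1/3596) = 86/(-1030/833 - I*√1221/156) + 343/1798 = 343/1798 + 86/(-1030/833 - I*√1221/156)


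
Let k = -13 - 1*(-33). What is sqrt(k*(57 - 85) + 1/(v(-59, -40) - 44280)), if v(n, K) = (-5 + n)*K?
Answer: I*sqrt(243678186430)/20860 ≈ 23.664*I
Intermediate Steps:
k = 20 (k = -13 + 33 = 20)
v(n, K) = K*(-5 + n)
sqrt(k*(57 - 85) + 1/(v(-59, -40) - 44280)) = sqrt(20*(57 - 85) + 1/(-40*(-5 - 59) - 44280)) = sqrt(20*(-28) + 1/(-40*(-64) - 44280)) = sqrt(-560 + 1/(2560 - 44280)) = sqrt(-560 + 1/(-41720)) = sqrt(-560 - 1/41720) = sqrt(-23363201/41720) = I*sqrt(243678186430)/20860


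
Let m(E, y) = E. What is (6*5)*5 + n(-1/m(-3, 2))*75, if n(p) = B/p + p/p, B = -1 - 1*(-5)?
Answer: 1125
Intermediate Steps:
B = 4 (B = -1 + 5 = 4)
n(p) = 1 + 4/p (n(p) = 4/p + p/p = 4/p + 1 = 1 + 4/p)
(6*5)*5 + n(-1/m(-3, 2))*75 = (6*5)*5 + ((4 - 1/(-3))/((-1/(-3))))*75 = 30*5 + ((4 - 1*(-1/3))/((-1*(-1/3))))*75 = 150 + ((4 + 1/3)/(1/3))*75 = 150 + (3*(13/3))*75 = 150 + 13*75 = 150 + 975 = 1125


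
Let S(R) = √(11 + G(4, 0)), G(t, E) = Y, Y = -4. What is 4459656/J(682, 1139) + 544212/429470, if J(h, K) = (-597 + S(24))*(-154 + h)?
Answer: -21687859552641/1683703636340 - 185819*√7/7840844 ≈ -12.944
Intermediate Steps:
G(t, E) = -4
S(R) = √7 (S(R) = √(11 - 4) = √7)
J(h, K) = (-597 + √7)*(-154 + h)
4459656/J(682, 1139) + 544212/429470 = 4459656/(91938 - 597*682 - 154*√7 + 682*√7) + 544212/429470 = 4459656/(91938 - 407154 - 154*√7 + 682*√7) + 544212*(1/429470) = 4459656/(-315216 + 528*√7) + 272106/214735 = 272106/214735 + 4459656/(-315216 + 528*√7)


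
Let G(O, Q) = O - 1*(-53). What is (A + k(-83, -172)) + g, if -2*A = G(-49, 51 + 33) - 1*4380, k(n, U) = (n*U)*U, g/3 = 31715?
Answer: -2358139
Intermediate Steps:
g = 95145 (g = 3*31715 = 95145)
k(n, U) = n*U**2 (k(n, U) = (U*n)*U = n*U**2)
G(O, Q) = 53 + O (G(O, Q) = O + 53 = 53 + O)
A = 2188 (A = -((53 - 49) - 1*4380)/2 = -(4 - 4380)/2 = -1/2*(-4376) = 2188)
(A + k(-83, -172)) + g = (2188 - 83*(-172)**2) + 95145 = (2188 - 83*29584) + 95145 = (2188 - 2455472) + 95145 = -2453284 + 95145 = -2358139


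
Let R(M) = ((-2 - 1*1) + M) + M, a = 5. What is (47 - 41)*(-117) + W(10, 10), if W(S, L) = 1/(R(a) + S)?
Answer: -11933/17 ≈ -701.94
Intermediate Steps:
R(M) = -3 + 2*M (R(M) = ((-2 - 1) + M) + M = (-3 + M) + M = -3 + 2*M)
W(S, L) = 1/(7 + S) (W(S, L) = 1/((-3 + 2*5) + S) = 1/((-3 + 10) + S) = 1/(7 + S))
(47 - 41)*(-117) + W(10, 10) = (47 - 41)*(-117) + 1/(7 + 10) = 6*(-117) + 1/17 = -702 + 1/17 = -11933/17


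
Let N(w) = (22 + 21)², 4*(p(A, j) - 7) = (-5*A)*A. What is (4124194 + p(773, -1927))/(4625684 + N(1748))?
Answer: 4503053/6170044 ≈ 0.72983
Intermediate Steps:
p(A, j) = 7 - 5*A²/4 (p(A, j) = 7 + ((-5*A)*A)/4 = 7 + (-5*A²)/4 = 7 - 5*A²/4)
N(w) = 1849 (N(w) = 43² = 1849)
(4124194 + p(773, -1927))/(4625684 + N(1748)) = (4124194 + (7 - 5/4*773²))/(4625684 + 1849) = (4124194 + (7 - 5/4*597529))/4627533 = (4124194 + (7 - 2987645/4))*(1/4627533) = (4124194 - 2987617/4)*(1/4627533) = (13509159/4)*(1/4627533) = 4503053/6170044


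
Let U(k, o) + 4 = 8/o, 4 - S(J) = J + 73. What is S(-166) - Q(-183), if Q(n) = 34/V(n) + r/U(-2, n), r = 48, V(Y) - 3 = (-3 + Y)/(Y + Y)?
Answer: 1963242/19795 ≈ 99.179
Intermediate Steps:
V(Y) = 3 + (-3 + Y)/(2*Y) (V(Y) = 3 + (-3 + Y)/(Y + Y) = 3 + (-3 + Y)/((2*Y)) = 3 + (-3 + Y)*(1/(2*Y)) = 3 + (-3 + Y)/(2*Y))
S(J) = -69 - J (S(J) = 4 - (J + 73) = 4 - (73 + J) = 4 + (-73 - J) = -69 - J)
U(k, o) = -4 + 8/o
Q(n) = 48/(-4 + 8/n) + 68*n/(-3 + 7*n) (Q(n) = 34/(((-3 + 7*n)/(2*n))) + 48/(-4 + 8/n) = 34*(2*n/(-3 + 7*n)) + 48/(-4 + 8/n) = 68*n/(-3 + 7*n) + 48/(-4 + 8/n) = 48/(-4 + 8/n) + 68*n/(-3 + 7*n))
S(-166) - Q(-183) = (-69 - 1*(-166)) - 4*(-183)*(-25 - 4*(-183))/((-3 + 7*(-183))*(-2 - 183)) = (-69 + 166) - 4*(-183)*(-25 + 732)/((-3 - 1281)*(-185)) = 97 - 4*(-183)*(-1)*707/((-1284)*185) = 97 - 4*(-183)*(-1)*(-1)*707/(1284*185) = 97 - 1*(-43127/19795) = 97 + 43127/19795 = 1963242/19795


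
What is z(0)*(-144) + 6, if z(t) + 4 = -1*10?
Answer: 2022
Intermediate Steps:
z(t) = -14 (z(t) = -4 - 1*10 = -4 - 10 = -14)
z(0)*(-144) + 6 = -14*(-144) + 6 = 2016 + 6 = 2022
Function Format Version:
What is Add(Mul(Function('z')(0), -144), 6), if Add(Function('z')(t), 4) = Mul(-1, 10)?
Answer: 2022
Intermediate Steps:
Function('z')(t) = -14 (Function('z')(t) = Add(-4, Mul(-1, 10)) = Add(-4, -10) = -14)
Add(Mul(Function('z')(0), -144), 6) = Add(Mul(-14, -144), 6) = Add(2016, 6) = 2022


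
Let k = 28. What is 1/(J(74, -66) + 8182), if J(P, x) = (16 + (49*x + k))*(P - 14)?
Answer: -1/183218 ≈ -5.4580e-6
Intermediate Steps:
J(P, x) = (-14 + P)*(44 + 49*x) (J(P, x) = (16 + (49*x + 28))*(P - 14) = (16 + (28 + 49*x))*(-14 + P) = (44 + 49*x)*(-14 + P) = (-14 + P)*(44 + 49*x))
1/(J(74, -66) + 8182) = 1/((-616 - 686*(-66) + 44*74 + 49*74*(-66)) + 8182) = 1/((-616 + 45276 + 3256 - 239316) + 8182) = 1/(-191400 + 8182) = 1/(-183218) = -1/183218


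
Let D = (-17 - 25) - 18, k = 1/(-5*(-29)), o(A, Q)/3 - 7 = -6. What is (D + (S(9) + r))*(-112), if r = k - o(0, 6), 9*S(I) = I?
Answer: 1006768/145 ≈ 6943.2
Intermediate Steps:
o(A, Q) = 3 (o(A, Q) = 21 + 3*(-6) = 21 - 18 = 3)
S(I) = I/9
k = 1/145 (k = -⅕*(-1/29) = 1/145 ≈ 0.0068966)
D = -60 (D = -42 - 18 = -60)
r = -434/145 (r = 1/145 - 1*3 = 1/145 - 3 = -434/145 ≈ -2.9931)
(D + (S(9) + r))*(-112) = (-60 + ((⅑)*9 - 434/145))*(-112) = (-60 + (1 - 434/145))*(-112) = (-60 - 289/145)*(-112) = -8989/145*(-112) = 1006768/145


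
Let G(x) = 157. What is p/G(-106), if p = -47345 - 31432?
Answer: -78777/157 ≈ -501.76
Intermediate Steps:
p = -78777
p/G(-106) = -78777/157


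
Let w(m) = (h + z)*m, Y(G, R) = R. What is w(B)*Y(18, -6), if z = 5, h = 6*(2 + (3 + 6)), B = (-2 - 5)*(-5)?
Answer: -14910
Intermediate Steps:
B = 35 (B = -7*(-5) = 35)
h = 66 (h = 6*(2 + 9) = 6*11 = 66)
w(m) = 71*m (w(m) = (66 + 5)*m = 71*m)
w(B)*Y(18, -6) = (71*35)*(-6) = 2485*(-6) = -14910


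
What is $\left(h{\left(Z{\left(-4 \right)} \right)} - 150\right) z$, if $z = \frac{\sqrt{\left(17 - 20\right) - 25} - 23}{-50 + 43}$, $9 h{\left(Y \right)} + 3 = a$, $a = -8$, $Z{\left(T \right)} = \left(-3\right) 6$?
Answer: $- \frac{31303}{63} + \frac{2722 i \sqrt{7}}{63} \approx -496.87 + 114.31 i$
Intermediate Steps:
$Z{\left(T \right)} = -18$
$h{\left(Y \right)} = - \frac{11}{9}$ ($h{\left(Y \right)} = - \frac{1}{3} + \frac{1}{9} \left(-8\right) = - \frac{1}{3} - \frac{8}{9} = - \frac{11}{9}$)
$z = \frac{23}{7} - \frac{2 i \sqrt{7}}{7}$ ($z = \frac{\sqrt{\left(17 - 20\right) - 25} - 23}{-7} = \left(\sqrt{-3 - 25} - 23\right) \left(- \frac{1}{7}\right) = \left(\sqrt{-28} - 23\right) \left(- \frac{1}{7}\right) = \left(2 i \sqrt{7} - 23\right) \left(- \frac{1}{7}\right) = \left(-23 + 2 i \sqrt{7}\right) \left(- \frac{1}{7}\right) = \frac{23}{7} - \frac{2 i \sqrt{7}}{7} \approx 3.2857 - 0.75593 i$)
$\left(h{\left(Z{\left(-4 \right)} \right)} - 150\right) z = \left(- \frac{11}{9} - 150\right) \left(\frac{23}{7} - \frac{2 i \sqrt{7}}{7}\right) = - \frac{1361 \left(\frac{23}{7} - \frac{2 i \sqrt{7}}{7}\right)}{9} = - \frac{31303}{63} + \frac{2722 i \sqrt{7}}{63}$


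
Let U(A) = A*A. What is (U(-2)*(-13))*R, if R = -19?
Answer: 988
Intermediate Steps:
U(A) = A²
(U(-2)*(-13))*R = ((-2)²*(-13))*(-19) = (4*(-13))*(-19) = -52*(-19) = 988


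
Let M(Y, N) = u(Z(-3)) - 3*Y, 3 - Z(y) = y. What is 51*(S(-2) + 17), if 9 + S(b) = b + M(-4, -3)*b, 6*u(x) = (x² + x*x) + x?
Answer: -2244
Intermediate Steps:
Z(y) = 3 - y
u(x) = x²/3 + x/6 (u(x) = ((x² + x*x) + x)/6 = ((x² + x²) + x)/6 = (2*x² + x)/6 = (x + 2*x²)/6 = x²/3 + x/6)
M(Y, N) = 13 - 3*Y (M(Y, N) = (3 - 1*(-3))*(1 + 2*(3 - 1*(-3)))/6 - 3*Y = (3 + 3)*(1 + 2*(3 + 3))/6 - 3*Y = (⅙)*6*(1 + 2*6) - 3*Y = (⅙)*6*(1 + 12) - 3*Y = (⅙)*6*13 - 3*Y = 13 - 3*Y)
S(b) = -9 + 26*b (S(b) = -9 + (b + (13 - 3*(-4))*b) = -9 + (b + (13 + 12)*b) = -9 + (b + 25*b) = -9 + 26*b)
51*(S(-2) + 17) = 51*((-9 + 26*(-2)) + 17) = 51*((-9 - 52) + 17) = 51*(-61 + 17) = 51*(-44) = -2244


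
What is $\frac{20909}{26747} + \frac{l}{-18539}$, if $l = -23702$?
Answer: $\frac{145941335}{70837519} \approx 2.0602$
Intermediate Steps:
$\frac{20909}{26747} + \frac{l}{-18539} = \frac{20909}{26747} - \frac{23702}{-18539} = 20909 \cdot \frac{1}{26747} - - \frac{23702}{18539} = \frac{2987}{3821} + \frac{23702}{18539} = \frac{145941335}{70837519}$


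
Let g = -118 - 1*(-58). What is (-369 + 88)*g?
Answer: 16860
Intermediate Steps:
g = -60 (g = -118 + 58 = -60)
(-369 + 88)*g = (-369 + 88)*(-60) = -281*(-60) = 16860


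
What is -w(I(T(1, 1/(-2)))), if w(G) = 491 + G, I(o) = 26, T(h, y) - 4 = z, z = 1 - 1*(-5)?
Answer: -517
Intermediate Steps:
z = 6 (z = 1 + 5 = 6)
T(h, y) = 10 (T(h, y) = 4 + 6 = 10)
-w(I(T(1, 1/(-2)))) = -(491 + 26) = -1*517 = -517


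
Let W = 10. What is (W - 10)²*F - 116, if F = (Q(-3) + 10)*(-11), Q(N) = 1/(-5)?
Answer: -116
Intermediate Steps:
Q(N) = -⅕
F = -539/5 (F = (-⅕ + 10)*(-11) = (49/5)*(-11) = -539/5 ≈ -107.80)
(W - 10)²*F - 116 = (10 - 10)²*(-539/5) - 116 = 0²*(-539/5) - 116 = 0*(-539/5) - 116 = 0 - 116 = -116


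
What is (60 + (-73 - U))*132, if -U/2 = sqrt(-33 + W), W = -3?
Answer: -1716 + 1584*I ≈ -1716.0 + 1584.0*I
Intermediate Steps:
U = -12*I (U = -2*sqrt(-33 - 3) = -12*I ≈ -12.0*I)
(60 + (-73 - U))*132 = (60 + (-73 - (-12)*I))*132 = (60 + (-73 + 12*I))*132 = (-13 + 12*I)*132 = -1716 + 1584*I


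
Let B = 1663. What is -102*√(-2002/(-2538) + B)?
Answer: -68*√74425017/141 ≈ -4160.5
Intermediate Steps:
-102*√(-2002/(-2538) + B) = -102*√(-2002/(-2538) + 1663) = -102*√(-2002*(-1/2538) + 1663) = -102*√(1001/1269 + 1663) = -68*√74425017/141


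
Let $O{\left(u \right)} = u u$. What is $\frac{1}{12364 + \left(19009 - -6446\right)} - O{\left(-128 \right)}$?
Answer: $- \frac{619626495}{37819} \approx -16384.0$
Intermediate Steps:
$O{\left(u \right)} = u^{2}$
$\frac{1}{12364 + \left(19009 - -6446\right)} - O{\left(-128 \right)} = \frac{1}{12364 + \left(19009 - -6446\right)} - \left(-128\right)^{2} = \frac{1}{12364 + \left(19009 + 6446\right)} - 16384 = \frac{1}{12364 + 25455} - 16384 = \frac{1}{37819} - 16384 = - \frac{619626495}{37819}$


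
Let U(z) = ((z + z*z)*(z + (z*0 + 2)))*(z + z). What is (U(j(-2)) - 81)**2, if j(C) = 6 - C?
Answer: 130850721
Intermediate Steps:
U(z) = 2*z*(2 + z)*(z + z**2) (U(z) = ((z + z**2)*(z + (0 + 2)))*(2*z) = ((z + z**2)*(z + 2))*(2*z) = ((z + z**2)*(2 + z))*(2*z) = ((2 + z)*(z + z**2))*(2*z) = 2*z*(2 + z)*(z + z**2))
(U(j(-2)) - 81)**2 = (2*(6 - 1*(-2))**2*(2 + (6 - 1*(-2))**2 + 3*(6 - 1*(-2))) - 81)**2 = (2*(6 + 2)**2*(2 + (6 + 2)**2 + 3*(6 + 2)) - 81)**2 = (2*8**2*(2 + 8**2 + 3*8) - 81)**2 = (2*64*(2 + 64 + 24) - 81)**2 = (2*64*90 - 81)**2 = (11520 - 81)**2 = 11439**2 = 130850721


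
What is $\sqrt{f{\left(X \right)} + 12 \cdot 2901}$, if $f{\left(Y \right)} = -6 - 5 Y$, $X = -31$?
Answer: $\sqrt{34961} \approx 186.98$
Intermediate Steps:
$\sqrt{f{\left(X \right)} + 12 \cdot 2901} = \sqrt{\left(-6 - -155\right) + 12 \cdot 2901} = \sqrt{\left(-6 + 155\right) + 34812} = \sqrt{149 + 34812} = \sqrt{34961}$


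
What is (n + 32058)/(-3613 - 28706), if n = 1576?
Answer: -33634/32319 ≈ -1.0407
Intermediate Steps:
(n + 32058)/(-3613 - 28706) = (1576 + 32058)/(-3613 - 28706) = 33634/(-32319) = 33634*(-1/32319) = -33634/32319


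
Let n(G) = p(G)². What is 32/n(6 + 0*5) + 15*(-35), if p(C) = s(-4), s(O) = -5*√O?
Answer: -13133/25 ≈ -525.32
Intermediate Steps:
p(C) = -10*I
n(G) = -100 (n(G) = (-10*I)² = -100)
32/n(6 + 0*5) + 15*(-35) = 32/(-100) + 15*(-35) = 32*(-1/100) - 525 = -8/25 - 525 = -13133/25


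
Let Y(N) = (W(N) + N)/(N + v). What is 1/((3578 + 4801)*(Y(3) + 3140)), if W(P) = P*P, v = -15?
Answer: 1/26301681 ≈ 3.8020e-8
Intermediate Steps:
W(P) = P²
Y(N) = (N + N²)/(-15 + N) (Y(N) = (N² + N)/(N - 15) = (N + N²)/(-15 + N))
1/((3578 + 4801)*(Y(3) + 3140)) = 1/((3578 + 4801)*(3*(1 + 3)/(-15 + 3) + 3140)) = 1/(8379*(3*4/(-12) + 3140)) = 1/(8379*(3*(-1/12)*4 + 3140)) = 1/(8379*(-1 + 3140)) = 1/(8379*3139) = 1/26301681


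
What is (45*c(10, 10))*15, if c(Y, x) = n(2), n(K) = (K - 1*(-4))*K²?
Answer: 16200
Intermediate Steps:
n(K) = K²*(4 + K) (n(K) = (K + 4)*K² = (4 + K)*K² = K²*(4 + K))
c(Y, x) = 24 (c(Y, x) = 2²*(4 + 2) = 4*6 = 24)
(45*c(10, 10))*15 = (45*24)*15 = 1080*15 = 16200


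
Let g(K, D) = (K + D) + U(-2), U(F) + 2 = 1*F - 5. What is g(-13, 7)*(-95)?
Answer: 1425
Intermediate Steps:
U(F) = -7 + F (U(F) = -2 + (1*F - 5) = -2 + (F - 5) = -2 + (-5 + F) = -7 + F)
g(K, D) = -9 + D + K (g(K, D) = (K + D) + (-7 - 2) = (D + K) - 9 = -9 + D + K)
g(-13, 7)*(-95) = (-9 + 7 - 13)*(-95) = -15*(-95) = 1425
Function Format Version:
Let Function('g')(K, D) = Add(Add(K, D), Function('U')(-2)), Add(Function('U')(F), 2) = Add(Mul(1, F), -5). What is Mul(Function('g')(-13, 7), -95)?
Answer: 1425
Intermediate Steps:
Function('U')(F) = Add(-7, F) (Function('U')(F) = Add(-2, Add(Mul(1, F), -5)) = Add(-2, Add(F, -5)) = Add(-2, Add(-5, F)) = Add(-7, F))
Function('g')(K, D) = Add(-9, D, K) (Function('g')(K, D) = Add(Add(K, D), Add(-7, -2)) = Add(Add(D, K), -9) = Add(-9, D, K))
Mul(Function('g')(-13, 7), -95) = Mul(Add(-9, 7, -13), -95) = Mul(-15, -95) = 1425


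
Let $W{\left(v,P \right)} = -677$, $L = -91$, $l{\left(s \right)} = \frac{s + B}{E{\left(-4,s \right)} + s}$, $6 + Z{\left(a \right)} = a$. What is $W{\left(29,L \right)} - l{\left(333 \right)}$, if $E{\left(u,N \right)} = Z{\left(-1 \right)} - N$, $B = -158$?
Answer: $-652$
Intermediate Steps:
$Z{\left(a \right)} = -6 + a$
$E{\left(u,N \right)} = -7 - N$ ($E{\left(u,N \right)} = \left(-6 - 1\right) - N = -7 - N$)
$l{\left(s \right)} = \frac{158}{7} - \frac{s}{7}$ ($l{\left(s \right)} = \frac{s - 158}{\left(-7 - s\right) + s} = \frac{-158 + s}{-7} = \left(-158 + s\right) \left(- \frac{1}{7}\right) = \frac{158}{7} - \frac{s}{7}$)
$W{\left(29,L \right)} - l{\left(333 \right)} = -677 - \left(\frac{158}{7} - \frac{333}{7}\right) = -677 - -25 = -677 + 25 = -652$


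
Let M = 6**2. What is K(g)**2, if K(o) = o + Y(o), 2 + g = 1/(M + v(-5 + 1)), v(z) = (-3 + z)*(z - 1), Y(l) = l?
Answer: 79524/5041 ≈ 15.775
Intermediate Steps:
M = 36
v(z) = (-1 + z)*(-3 + z) (v(z) = (-3 + z)*(-1 + z) = (-1 + z)*(-3 + z))
g = -141/71 (g = -2 + 1/(36 + (3 + (-5 + 1)**2 - 4*(-5 + 1))) = -2 + 1/(36 + (3 + (-4)**2 - 4*(-4))) = -2 + 1/(36 + (3 + 16 + 16)) = -2 + 1/(36 + 35) = -2 + 1/71 = -141/71 ≈ -1.9859)
K(o) = 2*o (K(o) = o + o = 2*o)
K(g)**2 = (2*(-141/71))**2 = (-282/71)**2 = 79524/5041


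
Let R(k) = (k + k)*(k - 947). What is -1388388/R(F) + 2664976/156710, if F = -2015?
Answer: 789846778297/46765633265 ≈ 16.889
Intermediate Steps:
R(k) = 2*k*(-947 + k) (R(k) = (2*k)*(-947 + k) = 2*k*(-947 + k))
-1388388/R(F) + 2664976/156710 = -1388388*(-1/(4030*(-947 - 2015))) + 2664976/156710 = -1388388/(2*(-2015)*(-2962)) + 2664976*(1/156710) = -1388388/11936860 + 1332488/78355 = -1388388*1/11936860 + 1332488/78355 = -347097/2984215 + 1332488/78355 = 789846778297/46765633265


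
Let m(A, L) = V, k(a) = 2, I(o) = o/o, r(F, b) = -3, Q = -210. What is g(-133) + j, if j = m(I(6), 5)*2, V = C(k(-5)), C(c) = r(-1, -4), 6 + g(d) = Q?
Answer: -222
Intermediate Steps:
I(o) = 1
g(d) = -216 (g(d) = -6 - 210 = -216)
C(c) = -3
V = -3
m(A, L) = -3
j = -6 (j = -3*2 = -6)
g(-133) + j = -216 - 6 = -222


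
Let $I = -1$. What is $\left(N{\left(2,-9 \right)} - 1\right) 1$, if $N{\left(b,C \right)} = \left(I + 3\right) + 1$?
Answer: $2$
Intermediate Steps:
$N{\left(b,C \right)} = 3$ ($N{\left(b,C \right)} = \left(-1 + 3\right) + 1 = 2 + 1 = 3$)
$\left(N{\left(2,-9 \right)} - 1\right) 1 = \left(3 - 1\right) 1 = 2 \cdot 1 = 2$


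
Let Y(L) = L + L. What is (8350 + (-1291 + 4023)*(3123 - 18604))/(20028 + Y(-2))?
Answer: -21142871/10012 ≈ -2111.8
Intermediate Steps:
Y(L) = 2*L
(8350 + (-1291 + 4023)*(3123 - 18604))/(20028 + Y(-2)) = (8350 + (-1291 + 4023)*(3123 - 18604))/(20028 + 2*(-2)) = (8350 + 2732*(-15481))/(20028 - 4) = (8350 - 42294092)/20024 = -42285742*1/20024 = -21142871/10012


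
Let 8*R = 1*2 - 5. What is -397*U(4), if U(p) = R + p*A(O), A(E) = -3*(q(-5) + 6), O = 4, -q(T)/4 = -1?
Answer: 382311/8 ≈ 47789.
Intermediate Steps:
R = -3/8 (R = (1*2 - 5)/8 = (2 - 5)/8 = (⅛)*(-3) = -3/8 ≈ -0.37500)
q(T) = 4 (q(T) = -4*(-1) = 4)
A(E) = -30 (A(E) = -3*(4 + 6) = -3*10 = -30)
U(p) = -3/8 - 30*p (U(p) = -3/8 + p*(-30) = -3/8 - 30*p)
-397*U(4) = -397*(-3/8 - 30*4) = -397*(-3/8 - 120) = -397*(-963/8) = 382311/8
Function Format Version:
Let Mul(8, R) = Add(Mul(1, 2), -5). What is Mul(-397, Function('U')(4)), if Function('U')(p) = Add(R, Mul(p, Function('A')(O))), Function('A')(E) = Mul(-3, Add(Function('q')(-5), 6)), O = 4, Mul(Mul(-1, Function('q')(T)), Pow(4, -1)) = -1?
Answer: Rational(382311, 8) ≈ 47789.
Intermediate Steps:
R = Rational(-3, 8) (R = Mul(Rational(1, 8), Add(Mul(1, 2), -5)) = Mul(Rational(1, 8), Add(2, -5)) = Mul(Rational(1, 8), -3) = Rational(-3, 8) ≈ -0.37500)
Function('q')(T) = 4 (Function('q')(T) = Mul(-4, -1) = 4)
Function('A')(E) = -30 (Function('A')(E) = Mul(-3, Add(4, 6)) = Mul(-3, 10) = -30)
Function('U')(p) = Add(Rational(-3, 8), Mul(-30, p)) (Function('U')(p) = Add(Rational(-3, 8), Mul(p, -30)) = Add(Rational(-3, 8), Mul(-30, p)))
Mul(-397, Function('U')(4)) = Mul(-397, Add(Rational(-3, 8), Mul(-30, 4))) = Mul(-397, Add(Rational(-3, 8), -120)) = Mul(-397, Rational(-963, 8)) = Rational(382311, 8)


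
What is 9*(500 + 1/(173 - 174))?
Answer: 4491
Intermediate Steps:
9*(500 + 1/(173 - 174)) = 9*(500 + 1/(-1)) = 9*(500 - 1) = 9*499 = 4491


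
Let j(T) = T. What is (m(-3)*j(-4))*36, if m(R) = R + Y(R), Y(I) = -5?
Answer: 1152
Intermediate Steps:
m(R) = -5 + R (m(R) = R - 5 = -5 + R)
(m(-3)*j(-4))*36 = ((-5 - 3)*(-4))*36 = -8*(-4)*36 = 32*36 = 1152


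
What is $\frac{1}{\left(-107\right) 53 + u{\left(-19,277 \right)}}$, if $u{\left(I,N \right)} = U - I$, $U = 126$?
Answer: $- \frac{1}{5526} \approx -0.00018096$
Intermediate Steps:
$u{\left(I,N \right)} = 126 - I$
$\frac{1}{\left(-107\right) 53 + u{\left(-19,277 \right)}} = \frac{1}{\left(-107\right) 53 + \left(126 - -19\right)} = \frac{1}{-5671 + \left(126 + 19\right)} = \frac{1}{-5671 + 145} = \frac{1}{-5526} = - \frac{1}{5526}$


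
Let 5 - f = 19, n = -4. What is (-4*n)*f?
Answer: -224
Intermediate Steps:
f = -14 (f = 5 - 1*19 = 5 - 19 = -14)
(-4*n)*f = -4*(-4)*(-14) = 16*(-14) = -224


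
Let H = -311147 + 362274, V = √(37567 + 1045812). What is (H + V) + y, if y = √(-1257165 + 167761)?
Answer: 51127 + √1083379 + 2*I*√272351 ≈ 52168.0 + 1043.7*I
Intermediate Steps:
V = √1083379 ≈ 1040.9
H = 51127
y = 2*I*√272351 (y = √(-1089404) = 2*I*√272351 ≈ 1043.7*I)
(H + V) + y = (51127 + √1083379) + 2*I*√272351 = 51127 + √1083379 + 2*I*√272351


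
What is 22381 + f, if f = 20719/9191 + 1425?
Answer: 218821665/9191 ≈ 23808.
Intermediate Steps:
f = 13117894/9191 (f = 20719*(1/9191) + 1425 = 20719/9191 + 1425 = 13117894/9191 ≈ 1427.3)
22381 + f = 22381 + 13117894/9191 = 218821665/9191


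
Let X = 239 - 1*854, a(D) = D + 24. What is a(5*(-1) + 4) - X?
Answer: 638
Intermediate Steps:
a(D) = 24 + D
X = -615 (X = 239 - 854 = -615)
a(5*(-1) + 4) - X = (24 + (5*(-1) + 4)) - 1*(-615) = (24 + (-5 + 4)) + 615 = (24 - 1) + 615 = 23 + 615 = 638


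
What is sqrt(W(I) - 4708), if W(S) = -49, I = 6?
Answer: I*sqrt(4757) ≈ 68.971*I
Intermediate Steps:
sqrt(W(I) - 4708) = sqrt(-49 - 4708) = sqrt(-4757) = I*sqrt(4757)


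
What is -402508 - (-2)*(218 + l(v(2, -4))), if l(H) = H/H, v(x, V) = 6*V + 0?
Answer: -402070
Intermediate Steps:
v(x, V) = 6*V
l(H) = 1
-402508 - (-2)*(218 + l(v(2, -4))) = -402508 - (-2)*(218 + 1) = -402508 - (-2)*219 = -402508 - 1*(-438) = -402508 + 438 = -402070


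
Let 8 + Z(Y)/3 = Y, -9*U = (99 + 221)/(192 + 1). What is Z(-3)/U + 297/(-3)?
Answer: 25641/320 ≈ 80.128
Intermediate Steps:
U = -320/1737 (U = -(99 + 221)/(9*(192 + 1)) = -320/(9*193) = -⅑*320/193 = -320/1737 ≈ -0.18423)
Z(Y) = -24 + 3*Y
Z(-3)/U + 297/(-3) = (-24 + 3*(-3))/(-320/1737) + 297/(-3) = (-24 - 9)*(-1737/320) + 297*(-⅓) = -33*(-1737/320) - 99 = 57321/320 - 99 = 25641/320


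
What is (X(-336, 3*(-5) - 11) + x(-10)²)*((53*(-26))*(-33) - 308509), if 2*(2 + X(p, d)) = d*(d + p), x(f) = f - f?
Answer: -1237316640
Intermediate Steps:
x(f) = 0
X(p, d) = -2 + d*(d + p)/2 (X(p, d) = -2 + (d*(d + p))/2 = -2 + d*(d + p)/2)
(X(-336, 3*(-5) - 11) + x(-10)²)*((53*(-26))*(-33) - 308509) = ((-2 + (3*(-5) - 11)²/2 + (½)*(3*(-5) - 11)*(-336)) + 0²)*((53*(-26))*(-33) - 308509) = ((-2 + (-15 - 11)²/2 + (½)*(-15 - 11)*(-336)) + 0)*(-1378*(-33) - 308509) = ((-2 + (½)*(-26)² + (½)*(-26)*(-336)) + 0)*(45474 - 308509) = ((-2 + (½)*676 + 4368) + 0)*(-263035) = ((-2 + 338 + 4368) + 0)*(-263035) = (4704 + 0)*(-263035) = 4704*(-263035) = -1237316640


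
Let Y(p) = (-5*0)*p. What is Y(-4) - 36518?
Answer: -36518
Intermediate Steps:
Y(p) = 0 (Y(p) = 0*p = 0)
Y(-4) - 36518 = 0 - 36518 = -36518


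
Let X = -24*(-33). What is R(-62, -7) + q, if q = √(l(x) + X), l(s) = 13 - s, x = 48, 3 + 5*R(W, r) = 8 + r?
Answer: -⅖ + √757 ≈ 27.114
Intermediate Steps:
R(W, r) = 1 + r/5 (R(W, r) = -⅗ + (8 + r)/5 = -⅗ + (8/5 + r/5) = 1 + r/5)
X = 792
q = √757 (q = √((13 - 1*48) + 792) = √((13 - 48) + 792) = √(-35 + 792) = √757 ≈ 27.514)
R(-62, -7) + q = (1 + (⅕)*(-7)) + √757 = (1 - 7/5) + √757 = -⅖ + √757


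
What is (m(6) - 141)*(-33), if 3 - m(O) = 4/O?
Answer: 4576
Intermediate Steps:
m(O) = 3 - 4/O
(m(6) - 141)*(-33) = ((3 - 4/6) - 141)*(-33) = ((3 - 4*1/6) - 141)*(-33) = ((3 - 2/3) - 141)*(-33) = (7/3 - 141)*(-33) = -416/3*(-33) = 4576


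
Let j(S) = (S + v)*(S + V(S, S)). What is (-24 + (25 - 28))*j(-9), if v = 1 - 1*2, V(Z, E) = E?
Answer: -4860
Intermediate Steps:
v = -1 (v = 1 - 2 = -1)
j(S) = 2*S*(-1 + S) (j(S) = (S - 1)*(S + S) = (-1 + S)*(2*S) = 2*S*(-1 + S))
(-24 + (25 - 28))*j(-9) = (-24 + (25 - 28))*(2*(-9)*(-1 - 9)) = (-24 - 3)*(2*(-9)*(-10)) = -27*180 = -4860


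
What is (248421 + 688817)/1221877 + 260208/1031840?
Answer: 80313864271/78798847730 ≈ 1.0192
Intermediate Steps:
(248421 + 688817)/1221877 + 260208/1031840 = 937238*(1/1221877) + 260208*(1/1031840) = 937238/1221877 + 16263/64490 = 80313864271/78798847730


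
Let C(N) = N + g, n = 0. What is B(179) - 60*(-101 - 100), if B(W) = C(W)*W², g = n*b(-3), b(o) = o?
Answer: 5747399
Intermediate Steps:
g = 0 (g = 0*(-3) = 0)
C(N) = N (C(N) = N + 0 = N)
B(W) = W³ (B(W) = W*W² = W³)
B(179) - 60*(-101 - 100) = 179³ - 60*(-101 - 100) = 5735339 - 60*(-201) = 5735339 + 12060 = 5747399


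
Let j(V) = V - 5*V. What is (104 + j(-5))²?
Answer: 15376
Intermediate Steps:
j(V) = -4*V
(104 + j(-5))² = (104 - 4*(-5))² = (104 + 20)² = 124² = 15376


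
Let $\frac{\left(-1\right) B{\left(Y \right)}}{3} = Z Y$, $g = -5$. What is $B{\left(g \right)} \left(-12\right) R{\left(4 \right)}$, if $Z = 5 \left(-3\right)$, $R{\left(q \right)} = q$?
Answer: $10800$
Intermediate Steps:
$Z = -15$
$B{\left(Y \right)} = 45 Y$ ($B{\left(Y \right)} = - 3 \left(- 15 Y\right) = 45 Y$)
$B{\left(g \right)} \left(-12\right) R{\left(4 \right)} = 45 \left(-5\right) \left(-12\right) 4 = \left(-225\right) \left(-12\right) 4 = 2700 \cdot 4 = 10800$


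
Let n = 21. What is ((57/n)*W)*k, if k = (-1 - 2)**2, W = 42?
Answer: 1026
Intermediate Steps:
k = 9 (k = (-3)**2 = 9)
((57/n)*W)*k = ((57/21)*42)*9 = ((57*(1/21))*42)*9 = ((19/7)*42)*9 = 114*9 = 1026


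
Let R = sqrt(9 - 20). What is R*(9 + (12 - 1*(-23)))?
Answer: 44*I*sqrt(11) ≈ 145.93*I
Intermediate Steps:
R = I*sqrt(11) (R = sqrt(-11) = I*sqrt(11) ≈ 3.3166*I)
R*(9 + (12 - 1*(-23))) = (I*sqrt(11))*(9 + (12 - 1*(-23))) = (I*sqrt(11))*(9 + (12 + 23)) = (I*sqrt(11))*(9 + 35) = (I*sqrt(11))*44 = 44*I*sqrt(11)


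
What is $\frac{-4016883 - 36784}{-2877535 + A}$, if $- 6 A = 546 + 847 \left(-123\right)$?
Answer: $\frac{8107334}{5720525} \approx 1.4172$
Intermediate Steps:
$A = \frac{34545}{2}$ ($A = - \frac{546 + 847 \left(-123\right)}{6} = - \frac{546 - 104181}{6} = \left(- \frac{1}{6}\right) \left(-103635\right) = \frac{34545}{2} \approx 17273.0$)
$\frac{-4016883 - 36784}{-2877535 + A} = \frac{-4016883 - 36784}{-2877535 + \frac{34545}{2}} = - \frac{4053667}{- \frac{5720525}{2}} = \left(-4053667\right) \left(- \frac{2}{5720525}\right) = \frac{8107334}{5720525}$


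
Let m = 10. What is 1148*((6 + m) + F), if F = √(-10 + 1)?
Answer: 18368 + 3444*I ≈ 18368.0 + 3444.0*I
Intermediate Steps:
F = 3*I (F = √(-9) = 3*I ≈ 3.0*I)
1148*((6 + m) + F) = 1148*((6 + 10) + 3*I) = 1148*(16 + 3*I) = 18368 + 3444*I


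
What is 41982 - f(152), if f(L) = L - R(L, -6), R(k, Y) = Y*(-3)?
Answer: 41848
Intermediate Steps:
R(k, Y) = -3*Y
f(L) = -18 + L (f(L) = L - (-3)*(-6) = L - 1*18 = L - 18 = -18 + L)
41982 - f(152) = 41982 - (-18 + 152) = 41982 - 1*134 = 41982 - 134 = 41848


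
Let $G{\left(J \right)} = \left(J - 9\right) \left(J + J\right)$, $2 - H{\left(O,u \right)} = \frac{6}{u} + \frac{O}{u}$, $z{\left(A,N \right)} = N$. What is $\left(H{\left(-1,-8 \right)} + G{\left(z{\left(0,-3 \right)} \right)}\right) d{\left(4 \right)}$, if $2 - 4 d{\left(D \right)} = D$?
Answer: $- \frac{597}{16} \approx -37.313$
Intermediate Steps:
$d{\left(D \right)} = \frac{1}{2} - \frac{D}{4}$
$H{\left(O,u \right)} = 2 - \frac{6}{u} - \frac{O}{u}$ ($H{\left(O,u \right)} = 2 - \left(\frac{6}{u} + \frac{O}{u}\right) = 2 - \frac{6}{u} - \frac{O}{u}$)
$G{\left(J \right)} = 2 J \left(-9 + J\right)$ ($G{\left(J \right)} = \left(J - 9\right) 2 J = \left(-9 + J\right) 2 J = 2 J \left(-9 + J\right)$)
$\left(H{\left(-1,-8 \right)} + G{\left(z{\left(0,-3 \right)} \right)}\right) d{\left(4 \right)} = \left(\frac{-6 - -1 + 2 \left(-8\right)}{-8} + 2 \left(-3\right) \left(-9 - 3\right)\right) \left(\frac{1}{2} - 1\right) = \left(- \frac{-6 + 1 - 16}{8} + 2 \left(-3\right) \left(-12\right)\right) \left(\frac{1}{2} - 1\right) = \left(\left(- \frac{1}{8}\right) \left(-21\right) + 72\right) \left(- \frac{1}{2}\right) = \left(\frac{21}{8} + 72\right) \left(- \frac{1}{2}\right) = \frac{597}{8} \left(- \frac{1}{2}\right) = - \frac{597}{16}$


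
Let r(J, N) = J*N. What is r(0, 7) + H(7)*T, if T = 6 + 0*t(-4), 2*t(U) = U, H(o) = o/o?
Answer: 6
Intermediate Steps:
H(o) = 1
t(U) = U/2
T = 6 (T = 6 + 0*((½)*(-4)) = 6 + 0*(-2) = 6 + 0 = 6)
r(0, 7) + H(7)*T = 0*7 + 1*6 = 0 + 6 = 6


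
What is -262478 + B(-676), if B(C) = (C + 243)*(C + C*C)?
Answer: -197840378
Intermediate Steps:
B(C) = (243 + C)*(C + C²)
-262478 + B(-676) = -262478 - 676*(243 + (-676)² + 244*(-676)) = -262478 - 676*(243 + 456976 - 164944) = -262478 - 676*292275 = -262478 - 197577900 = -197840378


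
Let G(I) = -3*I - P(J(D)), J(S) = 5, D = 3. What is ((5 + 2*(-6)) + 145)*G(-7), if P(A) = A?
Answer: 2208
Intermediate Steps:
G(I) = -5 - 3*I (G(I) = -3*I - 1*5 = -3*I - 5 = -5 - 3*I)
((5 + 2*(-6)) + 145)*G(-7) = ((5 + 2*(-6)) + 145)*(-5 - 3*(-7)) = ((5 - 12) + 145)*(-5 + 21) = (-7 + 145)*16 = 138*16 = 2208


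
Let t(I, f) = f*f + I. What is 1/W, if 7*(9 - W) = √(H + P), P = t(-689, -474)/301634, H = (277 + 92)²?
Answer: -133020594/39873825715 - 7*√12388413350373674/39873825715 ≈ -0.022876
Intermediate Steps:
t(I, f) = I + f² (t(I, f) = f² + I = I + f²)
H = 136161 (H = 369² = 136161)
P = 223987/301634 (P = (-689 + (-474)²)/301634 = (-689 + 224676)*(1/301634) = 223987*(1/301634) = 223987/301634 ≈ 0.74258)
W = 9 - √12388413350373674/2111438 (W = 9 - √(136161 + 223987/301634)/7 = 9 - √12388413350373674/2111438 ≈ -43.714)
1/W = 1/(9 - √12388413350373674/2111438)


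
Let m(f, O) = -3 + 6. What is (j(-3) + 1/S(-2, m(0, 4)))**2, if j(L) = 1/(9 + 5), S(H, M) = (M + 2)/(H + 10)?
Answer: 13689/4900 ≈ 2.7937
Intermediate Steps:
m(f, O) = 3
S(H, M) = (2 + M)/(10 + H)
j(L) = 1/14
(j(-3) + 1/S(-2, m(0, 4)))**2 = (1/14 + 1/((2 + 3)/(10 - 2)))**2 = (1/14 + 1/(5/8))**2 = (1/14 + 8/5)**2 = (117/70)**2 = 13689/4900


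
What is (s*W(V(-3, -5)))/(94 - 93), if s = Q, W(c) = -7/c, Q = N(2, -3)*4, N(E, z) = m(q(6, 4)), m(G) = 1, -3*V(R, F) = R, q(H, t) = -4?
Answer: -28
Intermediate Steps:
V(R, F) = -R/3
N(E, z) = 1
Q = 4 (Q = 1*4 = 4)
s = 4
(s*W(V(-3, -5)))/(94 - 93) = (4*(-7/((-1/3*(-3)))))/(94 - 93) = (4*(-7/1))/1 = (4*(-7*1))*1 = (4*(-7))*1 = -28*1 = -28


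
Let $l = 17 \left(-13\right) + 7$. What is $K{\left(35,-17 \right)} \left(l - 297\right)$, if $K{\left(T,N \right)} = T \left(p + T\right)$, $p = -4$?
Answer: $-554435$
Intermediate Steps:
$K{\left(T,N \right)} = T \left(-4 + T\right)$
$l = -214$ ($l = -221 + 7 = -214$)
$K{\left(35,-17 \right)} \left(l - 297\right) = 35 \left(-4 + 35\right) \left(-214 - 297\right) = 35 \cdot 31 \left(-511\right) = 1085 \left(-511\right) = -554435$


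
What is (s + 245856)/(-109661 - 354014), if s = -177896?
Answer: -13592/92735 ≈ -0.14657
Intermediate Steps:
(s + 245856)/(-109661 - 354014) = (-177896 + 245856)/(-109661 - 354014) = 67960/(-463675) = 67960*(-1/463675) = -13592/92735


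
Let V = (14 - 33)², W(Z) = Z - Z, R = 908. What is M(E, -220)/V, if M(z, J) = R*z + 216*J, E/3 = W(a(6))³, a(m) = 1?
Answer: -47520/361 ≈ -131.63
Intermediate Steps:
W(Z) = 0
E = 0 (E = 3*0³ = 3*0 = 0)
M(z, J) = 216*J + 908*z (M(z, J) = 908*z + 216*J = 216*J + 908*z)
V = 361 (V = (-19)² = 361)
M(E, -220)/V = (216*(-220) + 908*0)/361 = (-47520 + 0)*(1/361) = -47520*1/361 = -47520/361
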